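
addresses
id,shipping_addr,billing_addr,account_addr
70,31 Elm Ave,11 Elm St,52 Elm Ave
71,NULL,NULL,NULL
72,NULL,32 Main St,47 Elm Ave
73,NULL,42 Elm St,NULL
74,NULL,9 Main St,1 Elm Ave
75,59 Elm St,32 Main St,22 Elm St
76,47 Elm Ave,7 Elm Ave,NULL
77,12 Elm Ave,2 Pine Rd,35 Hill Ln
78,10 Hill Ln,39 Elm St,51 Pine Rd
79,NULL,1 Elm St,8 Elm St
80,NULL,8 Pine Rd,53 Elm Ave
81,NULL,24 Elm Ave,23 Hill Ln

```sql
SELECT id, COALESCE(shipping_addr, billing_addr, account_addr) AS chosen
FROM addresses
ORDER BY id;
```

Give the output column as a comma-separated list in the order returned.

id=70: shipping_addr=31 Elm Ave → 31 Elm Ave
id=71: shipping_addr=NULL, billing_addr=NULL, account_addr=NULL (all NULL) → NULL
id=72: shipping_addr=NULL, billing_addr=32 Main St → 32 Main St
id=73: shipping_addr=NULL, billing_addr=42 Elm St → 42 Elm St
id=74: shipping_addr=NULL, billing_addr=9 Main St → 9 Main St
id=75: shipping_addr=59 Elm St → 59 Elm St
id=76: shipping_addr=47 Elm Ave → 47 Elm Ave
id=77: shipping_addr=12 Elm Ave → 12 Elm Ave
id=78: shipping_addr=10 Hill Ln → 10 Hill Ln
id=79: shipping_addr=NULL, billing_addr=1 Elm St → 1 Elm St
id=80: shipping_addr=NULL, billing_addr=8 Pine Rd → 8 Pine Rd
id=81: shipping_addr=NULL, billing_addr=24 Elm Ave → 24 Elm Ave

31 Elm Ave, NULL, 32 Main St, 42 Elm St, 9 Main St, 59 Elm St, 47 Elm Ave, 12 Elm Ave, 10 Hill Ln, 1 Elm St, 8 Pine Rd, 24 Elm Ave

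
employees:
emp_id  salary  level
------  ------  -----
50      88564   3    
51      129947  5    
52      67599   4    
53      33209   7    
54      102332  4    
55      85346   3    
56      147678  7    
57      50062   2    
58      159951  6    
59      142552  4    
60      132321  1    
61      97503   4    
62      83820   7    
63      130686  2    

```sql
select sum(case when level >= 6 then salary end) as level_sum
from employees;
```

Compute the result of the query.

424658

emp_id=50: ✗
emp_id=51: ✗
emp_id=52: ✗
emp_id=53: ✓ → 33209
emp_id=54: ✗
emp_id=55: ✗
emp_id=56: ✓ → 147678
emp_id=57: ✗
emp_id=58: ✓ → 159951
emp_id=59: ✗
emp_id=60: ✗
emp_id=61: ✗
emp_id=62: ✓ → 83820
emp_id=63: ✗
level_sum = 33209 + 147678 + 159951 + 83820 = 424658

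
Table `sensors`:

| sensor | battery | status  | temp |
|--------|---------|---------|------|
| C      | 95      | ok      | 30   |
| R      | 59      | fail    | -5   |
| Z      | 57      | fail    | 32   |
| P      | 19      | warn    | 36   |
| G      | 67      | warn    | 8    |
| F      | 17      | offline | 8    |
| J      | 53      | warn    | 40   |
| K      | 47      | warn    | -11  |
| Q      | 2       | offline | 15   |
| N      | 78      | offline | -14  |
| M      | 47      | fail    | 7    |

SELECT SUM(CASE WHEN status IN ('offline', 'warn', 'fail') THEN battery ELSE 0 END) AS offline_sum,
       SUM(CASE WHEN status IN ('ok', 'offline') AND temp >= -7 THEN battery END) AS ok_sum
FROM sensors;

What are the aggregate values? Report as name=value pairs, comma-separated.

offline_sum=446, ok_sum=114

[offline_sum: status IN ('offline', 'warn', 'fail')]
sensor=C: ✗
sensor=R: ✓ → 59
sensor=Z: ✓ → 57
sensor=P: ✓ → 19
sensor=G: ✓ → 67
sensor=F: ✓ → 17
sensor=J: ✓ → 53
sensor=K: ✓ → 47
sensor=Q: ✓ → 2
sensor=N: ✓ → 78
sensor=M: ✓ → 47
offline_sum = 59 + 57 + 19 + 67 + 17 + 53 + 47 + 2 + 78 + 47 = 446
—
[ok_sum: status IN ('ok', 'offline') AND temp >= -7]
sensor=C: ✓ → 95
sensor=R: ✗
sensor=Z: ✗
sensor=P: ✗
sensor=G: ✗
sensor=F: ✓ → 17
sensor=J: ✗
sensor=K: ✗
sensor=Q: ✓ → 2
sensor=N: ✗
sensor=M: ✗
ok_sum = 95 + 17 + 2 = 114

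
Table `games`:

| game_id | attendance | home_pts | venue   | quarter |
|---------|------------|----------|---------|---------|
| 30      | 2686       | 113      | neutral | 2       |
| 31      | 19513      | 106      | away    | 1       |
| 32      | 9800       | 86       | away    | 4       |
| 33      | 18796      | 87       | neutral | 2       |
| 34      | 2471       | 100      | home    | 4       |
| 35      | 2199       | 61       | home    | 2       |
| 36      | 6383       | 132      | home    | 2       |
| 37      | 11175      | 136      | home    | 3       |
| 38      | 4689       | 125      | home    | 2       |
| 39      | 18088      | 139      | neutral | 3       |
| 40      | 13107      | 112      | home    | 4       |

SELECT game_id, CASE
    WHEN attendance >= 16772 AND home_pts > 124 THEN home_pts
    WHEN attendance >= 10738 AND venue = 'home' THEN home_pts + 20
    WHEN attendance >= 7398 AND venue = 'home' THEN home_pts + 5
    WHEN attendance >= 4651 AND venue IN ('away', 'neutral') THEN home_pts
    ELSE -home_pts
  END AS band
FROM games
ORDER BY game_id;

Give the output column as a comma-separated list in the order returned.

-113, 106, 86, 87, -100, -61, -132, 156, -125, 139, 132

game_id=30: ELSE → -113
game_id=31: attendance >= 4651 AND venue IN ('away', 'neutral') → 106
game_id=32: attendance >= 4651 AND venue IN ('away', 'neutral') → 86
game_id=33: attendance >= 4651 AND venue IN ('away', 'neutral') → 87
game_id=34: ELSE → -100
game_id=35: ELSE → -61
game_id=36: ELSE → -132
game_id=37: attendance >= 10738 AND venue = 'home' → 156
game_id=38: ELSE → -125
game_id=39: attendance >= 16772 AND home_pts > 124 → 139
game_id=40: attendance >= 10738 AND venue = 'home' → 132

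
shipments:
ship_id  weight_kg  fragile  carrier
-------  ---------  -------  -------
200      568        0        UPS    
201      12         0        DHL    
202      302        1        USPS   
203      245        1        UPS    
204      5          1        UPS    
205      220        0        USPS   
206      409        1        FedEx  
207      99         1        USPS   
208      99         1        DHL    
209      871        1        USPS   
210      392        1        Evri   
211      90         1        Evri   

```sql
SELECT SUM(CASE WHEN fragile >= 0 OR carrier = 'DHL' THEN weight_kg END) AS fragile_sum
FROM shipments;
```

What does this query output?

ship_id=200: ✓ → 568
ship_id=201: ✓ → 12
ship_id=202: ✓ → 302
ship_id=203: ✓ → 245
ship_id=204: ✓ → 5
ship_id=205: ✓ → 220
ship_id=206: ✓ → 409
ship_id=207: ✓ → 99
ship_id=208: ✓ → 99
ship_id=209: ✓ → 871
ship_id=210: ✓ → 392
ship_id=211: ✓ → 90
fragile_sum = 568 + 12 + 302 + 245 + 5 + 220 + 409 + 99 + 99 + 871 + 392 + 90 = 3312

3312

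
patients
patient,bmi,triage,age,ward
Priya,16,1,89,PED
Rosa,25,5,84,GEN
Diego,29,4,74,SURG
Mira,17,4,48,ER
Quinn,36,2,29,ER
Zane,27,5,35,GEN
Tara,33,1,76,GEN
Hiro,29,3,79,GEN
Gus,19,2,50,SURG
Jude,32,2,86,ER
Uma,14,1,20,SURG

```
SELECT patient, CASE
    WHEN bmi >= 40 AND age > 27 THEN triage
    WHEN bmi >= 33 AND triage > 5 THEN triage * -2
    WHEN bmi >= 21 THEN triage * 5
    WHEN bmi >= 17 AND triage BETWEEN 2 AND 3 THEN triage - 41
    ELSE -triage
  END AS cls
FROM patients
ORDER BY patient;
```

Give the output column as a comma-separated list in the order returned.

patient=Diego: bmi >= 21 → 20
patient=Gus: bmi >= 17 AND triage BETWEEN 2 AND 3 → -39
patient=Hiro: bmi >= 21 → 15
patient=Jude: bmi >= 21 → 10
patient=Mira: ELSE → -4
patient=Priya: ELSE → -1
patient=Quinn: bmi >= 21 → 10
patient=Rosa: bmi >= 21 → 25
patient=Tara: bmi >= 21 → 5
patient=Uma: ELSE → -1
patient=Zane: bmi >= 21 → 25

20, -39, 15, 10, -4, -1, 10, 25, 5, -1, 25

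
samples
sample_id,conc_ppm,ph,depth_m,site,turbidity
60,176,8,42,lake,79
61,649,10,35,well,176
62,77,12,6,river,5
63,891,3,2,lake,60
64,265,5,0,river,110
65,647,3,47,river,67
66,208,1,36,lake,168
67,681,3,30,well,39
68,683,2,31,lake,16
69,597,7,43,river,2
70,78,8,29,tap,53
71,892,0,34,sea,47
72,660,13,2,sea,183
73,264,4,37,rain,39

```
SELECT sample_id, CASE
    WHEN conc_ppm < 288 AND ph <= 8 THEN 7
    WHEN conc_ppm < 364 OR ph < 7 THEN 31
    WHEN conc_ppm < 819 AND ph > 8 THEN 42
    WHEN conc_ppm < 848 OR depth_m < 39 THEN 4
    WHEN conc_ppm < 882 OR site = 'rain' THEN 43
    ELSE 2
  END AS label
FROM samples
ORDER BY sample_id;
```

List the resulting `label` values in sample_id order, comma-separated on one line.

7, 42, 31, 31, 7, 31, 7, 31, 31, 4, 7, 31, 42, 7

sample_id=60: conc_ppm < 288 AND ph <= 8 → 7
sample_id=61: conc_ppm < 819 AND ph > 8 → 42
sample_id=62: conc_ppm < 364 OR ph < 7 → 31
sample_id=63: conc_ppm < 364 OR ph < 7 → 31
sample_id=64: conc_ppm < 288 AND ph <= 8 → 7
sample_id=65: conc_ppm < 364 OR ph < 7 → 31
sample_id=66: conc_ppm < 288 AND ph <= 8 → 7
sample_id=67: conc_ppm < 364 OR ph < 7 → 31
sample_id=68: conc_ppm < 364 OR ph < 7 → 31
sample_id=69: conc_ppm < 848 OR depth_m < 39 → 4
sample_id=70: conc_ppm < 288 AND ph <= 8 → 7
sample_id=71: conc_ppm < 364 OR ph < 7 → 31
sample_id=72: conc_ppm < 819 AND ph > 8 → 42
sample_id=73: conc_ppm < 288 AND ph <= 8 → 7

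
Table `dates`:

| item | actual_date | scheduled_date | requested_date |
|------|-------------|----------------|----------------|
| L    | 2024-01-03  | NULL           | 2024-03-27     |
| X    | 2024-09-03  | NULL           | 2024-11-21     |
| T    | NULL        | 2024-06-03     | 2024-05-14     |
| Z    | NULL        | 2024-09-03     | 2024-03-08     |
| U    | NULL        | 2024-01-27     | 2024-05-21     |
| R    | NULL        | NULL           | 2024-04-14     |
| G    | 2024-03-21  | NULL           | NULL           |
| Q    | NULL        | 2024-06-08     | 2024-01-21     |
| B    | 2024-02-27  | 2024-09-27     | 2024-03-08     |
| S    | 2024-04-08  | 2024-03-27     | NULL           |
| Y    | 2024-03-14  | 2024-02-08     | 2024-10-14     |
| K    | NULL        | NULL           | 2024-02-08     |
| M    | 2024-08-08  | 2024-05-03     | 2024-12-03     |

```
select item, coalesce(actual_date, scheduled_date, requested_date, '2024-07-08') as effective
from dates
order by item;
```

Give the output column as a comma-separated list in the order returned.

2024-02-27, 2024-03-21, 2024-02-08, 2024-01-03, 2024-08-08, 2024-06-08, 2024-04-14, 2024-04-08, 2024-06-03, 2024-01-27, 2024-09-03, 2024-03-14, 2024-09-03

item=B: actual_date=2024-02-27 → 2024-02-27
item=G: actual_date=2024-03-21 → 2024-03-21
item=K: actual_date=NULL, scheduled_date=NULL, requested_date=2024-02-08 → 2024-02-08
item=L: actual_date=2024-01-03 → 2024-01-03
item=M: actual_date=2024-08-08 → 2024-08-08
item=Q: actual_date=NULL, scheduled_date=2024-06-08 → 2024-06-08
item=R: actual_date=NULL, scheduled_date=NULL, requested_date=2024-04-14 → 2024-04-14
item=S: actual_date=2024-04-08 → 2024-04-08
item=T: actual_date=NULL, scheduled_date=2024-06-03 → 2024-06-03
item=U: actual_date=NULL, scheduled_date=2024-01-27 → 2024-01-27
item=X: actual_date=2024-09-03 → 2024-09-03
item=Y: actual_date=2024-03-14 → 2024-03-14
item=Z: actual_date=NULL, scheduled_date=2024-09-03 → 2024-09-03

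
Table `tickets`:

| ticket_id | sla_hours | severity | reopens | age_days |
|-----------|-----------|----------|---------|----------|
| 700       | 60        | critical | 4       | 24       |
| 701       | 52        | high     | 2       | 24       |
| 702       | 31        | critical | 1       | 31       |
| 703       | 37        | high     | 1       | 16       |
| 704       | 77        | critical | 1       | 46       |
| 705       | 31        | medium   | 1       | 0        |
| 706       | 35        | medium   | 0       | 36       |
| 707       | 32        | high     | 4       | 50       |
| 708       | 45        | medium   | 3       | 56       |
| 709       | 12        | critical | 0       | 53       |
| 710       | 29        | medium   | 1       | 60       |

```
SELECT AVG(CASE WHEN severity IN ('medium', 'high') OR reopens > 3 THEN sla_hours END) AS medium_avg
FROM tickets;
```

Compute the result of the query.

40.125

ticket_id=700: ✓ → 60
ticket_id=701: ✓ → 52
ticket_id=702: ✗
ticket_id=703: ✓ → 37
ticket_id=704: ✗
ticket_id=705: ✓ → 31
ticket_id=706: ✓ → 35
ticket_id=707: ✓ → 32
ticket_id=708: ✓ → 45
ticket_id=709: ✗
ticket_id=710: ✓ → 29
medium_avg = (60 + 52 + 37 + 31 + 35 + 32 + 45 + 29) / 8 = 40.125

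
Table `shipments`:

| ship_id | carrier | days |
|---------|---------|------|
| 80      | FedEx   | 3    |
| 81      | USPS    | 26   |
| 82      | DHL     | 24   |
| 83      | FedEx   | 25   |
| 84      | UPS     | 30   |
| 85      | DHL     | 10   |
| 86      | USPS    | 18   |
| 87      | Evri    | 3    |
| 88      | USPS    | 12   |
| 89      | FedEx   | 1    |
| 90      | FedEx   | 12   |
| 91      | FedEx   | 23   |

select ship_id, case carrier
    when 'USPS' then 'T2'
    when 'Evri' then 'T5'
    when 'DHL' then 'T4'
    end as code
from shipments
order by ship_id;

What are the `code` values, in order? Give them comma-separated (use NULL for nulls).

NULL, T2, T4, NULL, NULL, T4, T2, T5, T2, NULL, NULL, NULL

ship_id=80: (no match → NULL) → NULL
ship_id=81: carrier='USPS' → T2
ship_id=82: carrier='DHL' → T4
ship_id=83: (no match → NULL) → NULL
ship_id=84: (no match → NULL) → NULL
ship_id=85: carrier='DHL' → T4
ship_id=86: carrier='USPS' → T2
ship_id=87: carrier='Evri' → T5
ship_id=88: carrier='USPS' → T2
ship_id=89: (no match → NULL) → NULL
ship_id=90: (no match → NULL) → NULL
ship_id=91: (no match → NULL) → NULL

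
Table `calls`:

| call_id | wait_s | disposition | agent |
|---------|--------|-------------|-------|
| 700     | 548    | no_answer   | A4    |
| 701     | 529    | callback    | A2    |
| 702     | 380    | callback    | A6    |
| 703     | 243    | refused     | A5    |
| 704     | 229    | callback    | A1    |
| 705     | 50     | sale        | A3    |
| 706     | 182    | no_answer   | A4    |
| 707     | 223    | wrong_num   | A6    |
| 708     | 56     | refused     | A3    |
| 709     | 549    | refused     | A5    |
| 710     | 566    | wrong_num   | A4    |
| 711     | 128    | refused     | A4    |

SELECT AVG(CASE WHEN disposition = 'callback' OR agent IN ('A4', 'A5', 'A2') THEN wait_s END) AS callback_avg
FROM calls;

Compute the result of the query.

372.6666666667

call_id=700: ✓ → 548
call_id=701: ✓ → 529
call_id=702: ✓ → 380
call_id=703: ✓ → 243
call_id=704: ✓ → 229
call_id=705: ✗
call_id=706: ✓ → 182
call_id=707: ✗
call_id=708: ✗
call_id=709: ✓ → 549
call_id=710: ✓ → 566
call_id=711: ✓ → 128
callback_avg = (548 + 529 + 380 + 243 + 229 + 182 + 549 + 566 + 128) / 9 = 372.6666666667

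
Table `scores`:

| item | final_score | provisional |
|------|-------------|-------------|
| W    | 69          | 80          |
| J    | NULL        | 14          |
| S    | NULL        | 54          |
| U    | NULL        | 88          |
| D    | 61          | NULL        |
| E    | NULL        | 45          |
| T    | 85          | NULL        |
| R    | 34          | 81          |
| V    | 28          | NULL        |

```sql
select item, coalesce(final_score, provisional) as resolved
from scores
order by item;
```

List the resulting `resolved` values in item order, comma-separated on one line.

item=D: final_score=61 → 61
item=E: final_score=NULL, provisional=45 → 45
item=J: final_score=NULL, provisional=14 → 14
item=R: final_score=34 → 34
item=S: final_score=NULL, provisional=54 → 54
item=T: final_score=85 → 85
item=U: final_score=NULL, provisional=88 → 88
item=V: final_score=28 → 28
item=W: final_score=69 → 69

61, 45, 14, 34, 54, 85, 88, 28, 69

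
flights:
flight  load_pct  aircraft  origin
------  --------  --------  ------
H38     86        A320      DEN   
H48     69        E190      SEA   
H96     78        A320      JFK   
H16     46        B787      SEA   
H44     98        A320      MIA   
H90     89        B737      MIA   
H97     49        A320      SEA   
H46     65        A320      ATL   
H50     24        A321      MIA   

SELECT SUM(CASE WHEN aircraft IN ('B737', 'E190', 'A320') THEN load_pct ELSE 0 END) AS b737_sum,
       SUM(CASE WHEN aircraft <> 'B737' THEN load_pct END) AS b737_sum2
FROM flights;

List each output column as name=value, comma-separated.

b737_sum=534, b737_sum2=515

[b737_sum: aircraft IN ('B737', 'E190', 'A320')]
flight=H38: ✓ → 86
flight=H48: ✓ → 69
flight=H96: ✓ → 78
flight=H16: ✗
flight=H44: ✓ → 98
flight=H90: ✓ → 89
flight=H97: ✓ → 49
flight=H46: ✓ → 65
flight=H50: ✗
b737_sum = 86 + 69 + 78 + 98 + 89 + 49 + 65 = 534
—
[b737_sum2: aircraft <> 'B737']
flight=H38: ✓ → 86
flight=H48: ✓ → 69
flight=H96: ✓ → 78
flight=H16: ✓ → 46
flight=H44: ✓ → 98
flight=H90: ✗
flight=H97: ✓ → 49
flight=H46: ✓ → 65
flight=H50: ✓ → 24
b737_sum2 = 86 + 69 + 78 + 46 + 98 + 49 + 65 + 24 = 515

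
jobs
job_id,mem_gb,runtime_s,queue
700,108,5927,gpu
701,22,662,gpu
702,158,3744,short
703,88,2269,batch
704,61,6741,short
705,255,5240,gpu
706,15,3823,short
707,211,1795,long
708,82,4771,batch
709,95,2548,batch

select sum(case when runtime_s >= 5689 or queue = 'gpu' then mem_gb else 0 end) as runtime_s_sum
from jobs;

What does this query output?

job_id=700: ✓ → 108
job_id=701: ✓ → 22
job_id=702: ✗
job_id=703: ✗
job_id=704: ✓ → 61
job_id=705: ✓ → 255
job_id=706: ✗
job_id=707: ✗
job_id=708: ✗
job_id=709: ✗
runtime_s_sum = 108 + 22 + 61 + 255 = 446

446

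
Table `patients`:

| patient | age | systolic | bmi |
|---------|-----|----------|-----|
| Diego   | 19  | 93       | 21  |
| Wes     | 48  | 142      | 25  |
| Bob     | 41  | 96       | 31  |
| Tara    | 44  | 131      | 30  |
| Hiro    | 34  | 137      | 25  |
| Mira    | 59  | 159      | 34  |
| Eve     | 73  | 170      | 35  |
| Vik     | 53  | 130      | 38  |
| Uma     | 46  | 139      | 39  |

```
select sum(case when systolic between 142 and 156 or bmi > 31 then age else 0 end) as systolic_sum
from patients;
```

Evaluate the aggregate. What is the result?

patient=Diego: ✗
patient=Wes: ✓ → 48
patient=Bob: ✗
patient=Tara: ✗
patient=Hiro: ✗
patient=Mira: ✓ → 59
patient=Eve: ✓ → 73
patient=Vik: ✓ → 53
patient=Uma: ✓ → 46
systolic_sum = 48 + 59 + 73 + 53 + 46 = 279

279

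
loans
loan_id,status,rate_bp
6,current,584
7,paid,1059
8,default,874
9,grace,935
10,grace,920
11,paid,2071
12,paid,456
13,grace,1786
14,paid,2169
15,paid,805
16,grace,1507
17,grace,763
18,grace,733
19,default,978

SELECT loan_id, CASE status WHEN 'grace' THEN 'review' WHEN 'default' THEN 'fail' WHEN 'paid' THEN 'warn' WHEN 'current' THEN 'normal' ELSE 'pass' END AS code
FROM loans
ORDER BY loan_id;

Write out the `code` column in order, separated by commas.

normal, warn, fail, review, review, warn, warn, review, warn, warn, review, review, review, fail

loan_id=6: status='current' → normal
loan_id=7: status='paid' → warn
loan_id=8: status='default' → fail
loan_id=9: status='grace' → review
loan_id=10: status='grace' → review
loan_id=11: status='paid' → warn
loan_id=12: status='paid' → warn
loan_id=13: status='grace' → review
loan_id=14: status='paid' → warn
loan_id=15: status='paid' → warn
loan_id=16: status='grace' → review
loan_id=17: status='grace' → review
loan_id=18: status='grace' → review
loan_id=19: status='default' → fail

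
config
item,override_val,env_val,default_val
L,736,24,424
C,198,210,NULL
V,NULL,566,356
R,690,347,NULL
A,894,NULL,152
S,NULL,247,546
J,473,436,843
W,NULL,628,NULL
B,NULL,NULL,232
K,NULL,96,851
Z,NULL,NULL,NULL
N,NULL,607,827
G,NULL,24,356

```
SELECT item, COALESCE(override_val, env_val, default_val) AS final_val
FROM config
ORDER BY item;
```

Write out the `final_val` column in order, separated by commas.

894, 232, 198, 24, 473, 96, 736, 607, 690, 247, 566, 628, NULL

item=A: override_val=894 → 894
item=B: override_val=NULL, env_val=NULL, default_val=232 → 232
item=C: override_val=198 → 198
item=G: override_val=NULL, env_val=24 → 24
item=J: override_val=473 → 473
item=K: override_val=NULL, env_val=96 → 96
item=L: override_val=736 → 736
item=N: override_val=NULL, env_val=607 → 607
item=R: override_val=690 → 690
item=S: override_val=NULL, env_val=247 → 247
item=V: override_val=NULL, env_val=566 → 566
item=W: override_val=NULL, env_val=628 → 628
item=Z: override_val=NULL, env_val=NULL, default_val=NULL (all NULL) → NULL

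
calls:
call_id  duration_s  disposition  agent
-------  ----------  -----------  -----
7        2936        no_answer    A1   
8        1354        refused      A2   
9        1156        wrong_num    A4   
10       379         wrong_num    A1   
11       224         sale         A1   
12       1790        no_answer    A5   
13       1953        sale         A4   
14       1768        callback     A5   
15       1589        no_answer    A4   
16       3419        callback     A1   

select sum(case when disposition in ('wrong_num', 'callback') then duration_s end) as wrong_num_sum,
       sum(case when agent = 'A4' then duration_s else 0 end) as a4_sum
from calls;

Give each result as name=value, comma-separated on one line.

[wrong_num_sum: disposition in ('wrong_num', 'callback')]
call_id=7: ✗
call_id=8: ✗
call_id=9: ✓ → 1156
call_id=10: ✓ → 379
call_id=11: ✗
call_id=12: ✗
call_id=13: ✗
call_id=14: ✓ → 1768
call_id=15: ✗
call_id=16: ✓ → 3419
wrong_num_sum = 1156 + 379 + 1768 + 3419 = 6722
—
[a4_sum: agent = 'A4']
call_id=7: ✗
call_id=8: ✗
call_id=9: ✓ → 1156
call_id=10: ✗
call_id=11: ✗
call_id=12: ✗
call_id=13: ✓ → 1953
call_id=14: ✗
call_id=15: ✓ → 1589
call_id=16: ✗
a4_sum = 1156 + 1953 + 1589 = 4698

wrong_num_sum=6722, a4_sum=4698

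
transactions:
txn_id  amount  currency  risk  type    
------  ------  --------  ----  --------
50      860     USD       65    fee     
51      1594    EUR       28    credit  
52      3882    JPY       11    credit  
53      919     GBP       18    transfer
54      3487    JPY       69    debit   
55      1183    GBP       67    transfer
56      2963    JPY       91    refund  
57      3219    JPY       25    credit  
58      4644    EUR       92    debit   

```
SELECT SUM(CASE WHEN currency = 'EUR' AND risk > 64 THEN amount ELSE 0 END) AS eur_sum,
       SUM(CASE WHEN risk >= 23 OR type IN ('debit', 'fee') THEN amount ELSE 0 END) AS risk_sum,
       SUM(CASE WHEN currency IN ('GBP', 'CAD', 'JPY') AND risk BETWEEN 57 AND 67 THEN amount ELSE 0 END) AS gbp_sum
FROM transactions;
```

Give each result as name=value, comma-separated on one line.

[eur_sum: currency = 'EUR' AND risk > 64]
txn_id=50: ✗
txn_id=51: ✗
txn_id=52: ✗
txn_id=53: ✗
txn_id=54: ✗
txn_id=55: ✗
txn_id=56: ✗
txn_id=57: ✗
txn_id=58: ✓ → 4644
eur_sum = 4644
—
[risk_sum: risk >= 23 OR type IN ('debit', 'fee')]
txn_id=50: ✓ → 860
txn_id=51: ✓ → 1594
txn_id=52: ✗
txn_id=53: ✗
txn_id=54: ✓ → 3487
txn_id=55: ✓ → 1183
txn_id=56: ✓ → 2963
txn_id=57: ✓ → 3219
txn_id=58: ✓ → 4644
risk_sum = 860 + 1594 + 3487 + 1183 + 2963 + 3219 + 4644 = 17950
—
[gbp_sum: currency IN ('GBP', 'CAD', 'JPY') AND risk BETWEEN 57 AND 67]
txn_id=50: ✗
txn_id=51: ✗
txn_id=52: ✗
txn_id=53: ✗
txn_id=54: ✗
txn_id=55: ✓ → 1183
txn_id=56: ✗
txn_id=57: ✗
txn_id=58: ✗
gbp_sum = 1183

eur_sum=4644, risk_sum=17950, gbp_sum=1183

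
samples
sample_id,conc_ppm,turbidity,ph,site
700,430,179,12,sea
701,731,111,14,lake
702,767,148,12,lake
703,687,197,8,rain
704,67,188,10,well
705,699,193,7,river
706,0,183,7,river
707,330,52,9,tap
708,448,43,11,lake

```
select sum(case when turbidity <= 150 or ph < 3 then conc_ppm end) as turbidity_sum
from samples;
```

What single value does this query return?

sample_id=700: ✗
sample_id=701: ✓ → 731
sample_id=702: ✓ → 767
sample_id=703: ✗
sample_id=704: ✗
sample_id=705: ✗
sample_id=706: ✗
sample_id=707: ✓ → 330
sample_id=708: ✓ → 448
turbidity_sum = 731 + 767 + 330 + 448 = 2276

2276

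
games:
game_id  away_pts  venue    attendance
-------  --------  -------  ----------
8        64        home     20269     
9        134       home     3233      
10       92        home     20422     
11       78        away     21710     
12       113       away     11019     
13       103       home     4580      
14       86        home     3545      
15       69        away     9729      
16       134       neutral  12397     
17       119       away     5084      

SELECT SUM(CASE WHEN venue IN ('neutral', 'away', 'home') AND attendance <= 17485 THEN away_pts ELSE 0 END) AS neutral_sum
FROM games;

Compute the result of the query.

game_id=8: ✗
game_id=9: ✓ → 134
game_id=10: ✗
game_id=11: ✗
game_id=12: ✓ → 113
game_id=13: ✓ → 103
game_id=14: ✓ → 86
game_id=15: ✓ → 69
game_id=16: ✓ → 134
game_id=17: ✓ → 119
neutral_sum = 134 + 113 + 103 + 86 + 69 + 134 + 119 = 758

758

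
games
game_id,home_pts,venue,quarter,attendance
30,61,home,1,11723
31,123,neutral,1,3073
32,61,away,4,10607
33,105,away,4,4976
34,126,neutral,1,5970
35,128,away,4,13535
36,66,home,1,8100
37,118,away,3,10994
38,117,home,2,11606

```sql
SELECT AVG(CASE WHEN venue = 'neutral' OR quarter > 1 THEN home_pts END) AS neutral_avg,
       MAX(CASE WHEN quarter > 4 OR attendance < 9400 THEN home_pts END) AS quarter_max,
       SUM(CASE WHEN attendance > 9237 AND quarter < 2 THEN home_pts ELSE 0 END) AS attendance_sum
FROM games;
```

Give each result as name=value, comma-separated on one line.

neutral_avg=111.1428571429, quarter_max=126, attendance_sum=61

[neutral_avg: venue = 'neutral' OR quarter > 1]
game_id=30: ✗
game_id=31: ✓ → 123
game_id=32: ✓ → 61
game_id=33: ✓ → 105
game_id=34: ✓ → 126
game_id=35: ✓ → 128
game_id=36: ✗
game_id=37: ✓ → 118
game_id=38: ✓ → 117
neutral_avg = (123 + 61 + 105 + 126 + 128 + 118 + 117) / 7 = 111.1428571429
—
[quarter_max: quarter > 4 OR attendance < 9400]
game_id=30: ✗
game_id=31: ✓ → 123
game_id=32: ✗
game_id=33: ✓ → 105
game_id=34: ✓ → 126
game_id=35: ✗
game_id=36: ✓ → 66
game_id=37: ✗
game_id=38: ✗
quarter_max = MAX(123, 105, 126, 66) = 126
—
[attendance_sum: attendance > 9237 AND quarter < 2]
game_id=30: ✓ → 61
game_id=31: ✗
game_id=32: ✗
game_id=33: ✗
game_id=34: ✗
game_id=35: ✗
game_id=36: ✗
game_id=37: ✗
game_id=38: ✗
attendance_sum = 61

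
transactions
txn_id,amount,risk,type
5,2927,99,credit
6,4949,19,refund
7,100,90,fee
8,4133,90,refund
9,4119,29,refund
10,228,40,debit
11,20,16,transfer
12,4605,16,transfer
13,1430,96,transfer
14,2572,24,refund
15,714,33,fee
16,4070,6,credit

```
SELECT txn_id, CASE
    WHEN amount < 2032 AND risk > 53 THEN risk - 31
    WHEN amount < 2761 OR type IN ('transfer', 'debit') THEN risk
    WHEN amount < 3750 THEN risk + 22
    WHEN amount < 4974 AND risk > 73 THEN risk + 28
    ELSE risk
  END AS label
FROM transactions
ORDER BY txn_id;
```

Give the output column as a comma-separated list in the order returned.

121, 19, 59, 118, 29, 40, 16, 16, 65, 24, 33, 6

txn_id=5: amount < 3750 → 121
txn_id=6: ELSE → 19
txn_id=7: amount < 2032 AND risk > 53 → 59
txn_id=8: amount < 4974 AND risk > 73 → 118
txn_id=9: ELSE → 29
txn_id=10: amount < 2761 OR type IN ('transfer', 'debit') → 40
txn_id=11: amount < 2761 OR type IN ('transfer', 'debit') → 16
txn_id=12: amount < 2761 OR type IN ('transfer', 'debit') → 16
txn_id=13: amount < 2032 AND risk > 53 → 65
txn_id=14: amount < 2761 OR type IN ('transfer', 'debit') → 24
txn_id=15: amount < 2761 OR type IN ('transfer', 'debit') → 33
txn_id=16: ELSE → 6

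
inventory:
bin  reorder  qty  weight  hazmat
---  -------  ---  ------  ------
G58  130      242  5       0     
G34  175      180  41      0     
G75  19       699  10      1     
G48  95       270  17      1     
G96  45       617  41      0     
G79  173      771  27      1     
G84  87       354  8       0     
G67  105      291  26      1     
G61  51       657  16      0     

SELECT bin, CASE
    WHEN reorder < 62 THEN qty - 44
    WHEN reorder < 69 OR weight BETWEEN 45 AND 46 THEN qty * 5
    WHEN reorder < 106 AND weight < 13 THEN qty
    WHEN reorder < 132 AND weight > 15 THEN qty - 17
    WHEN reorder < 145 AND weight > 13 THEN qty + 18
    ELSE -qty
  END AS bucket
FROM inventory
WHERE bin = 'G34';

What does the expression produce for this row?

bin = G34: reorder=175, qty=180, weight=41, hazmat=0.
reorder < 62 → false
reorder < 69 OR weight BETWEEN 45 AND 46 → false
reorder < 106 AND weight < 13 → false
reorder < 132 AND weight > 15 → false
reorder < 145 AND weight > 13 → false
No prior WHEN matched → ELSE → -180

-180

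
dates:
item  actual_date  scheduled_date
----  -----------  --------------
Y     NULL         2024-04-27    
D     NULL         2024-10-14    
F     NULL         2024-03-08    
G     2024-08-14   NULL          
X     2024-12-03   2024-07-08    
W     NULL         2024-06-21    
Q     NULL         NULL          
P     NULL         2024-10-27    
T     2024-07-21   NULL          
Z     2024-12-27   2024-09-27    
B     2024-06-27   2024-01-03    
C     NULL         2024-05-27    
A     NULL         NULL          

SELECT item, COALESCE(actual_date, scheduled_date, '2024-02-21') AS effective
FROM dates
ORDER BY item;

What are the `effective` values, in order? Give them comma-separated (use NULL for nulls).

2024-02-21, 2024-06-27, 2024-05-27, 2024-10-14, 2024-03-08, 2024-08-14, 2024-10-27, 2024-02-21, 2024-07-21, 2024-06-21, 2024-12-03, 2024-04-27, 2024-12-27

item=A: actual_date=NULL, scheduled_date=NULL, → literal 2024-02-21 → 2024-02-21
item=B: actual_date=2024-06-27 → 2024-06-27
item=C: actual_date=NULL, scheduled_date=2024-05-27 → 2024-05-27
item=D: actual_date=NULL, scheduled_date=2024-10-14 → 2024-10-14
item=F: actual_date=NULL, scheduled_date=2024-03-08 → 2024-03-08
item=G: actual_date=2024-08-14 → 2024-08-14
item=P: actual_date=NULL, scheduled_date=2024-10-27 → 2024-10-27
item=Q: actual_date=NULL, scheduled_date=NULL, → literal 2024-02-21 → 2024-02-21
item=T: actual_date=2024-07-21 → 2024-07-21
item=W: actual_date=NULL, scheduled_date=2024-06-21 → 2024-06-21
item=X: actual_date=2024-12-03 → 2024-12-03
item=Y: actual_date=NULL, scheduled_date=2024-04-27 → 2024-04-27
item=Z: actual_date=2024-12-27 → 2024-12-27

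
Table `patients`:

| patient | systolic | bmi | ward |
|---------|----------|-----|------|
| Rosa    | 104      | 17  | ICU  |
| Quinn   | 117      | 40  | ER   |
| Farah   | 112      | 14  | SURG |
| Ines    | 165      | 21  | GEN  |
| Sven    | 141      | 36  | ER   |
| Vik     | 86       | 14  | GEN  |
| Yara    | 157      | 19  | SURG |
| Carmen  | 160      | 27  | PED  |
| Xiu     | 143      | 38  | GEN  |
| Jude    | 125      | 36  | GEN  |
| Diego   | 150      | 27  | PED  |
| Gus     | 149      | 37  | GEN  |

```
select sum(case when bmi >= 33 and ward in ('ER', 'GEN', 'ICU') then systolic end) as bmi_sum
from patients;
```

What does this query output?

patient=Rosa: ✗
patient=Quinn: ✓ → 117
patient=Farah: ✗
patient=Ines: ✗
patient=Sven: ✓ → 141
patient=Vik: ✗
patient=Yara: ✗
patient=Carmen: ✗
patient=Xiu: ✓ → 143
patient=Jude: ✓ → 125
patient=Diego: ✗
patient=Gus: ✓ → 149
bmi_sum = 117 + 141 + 143 + 125 + 149 = 675

675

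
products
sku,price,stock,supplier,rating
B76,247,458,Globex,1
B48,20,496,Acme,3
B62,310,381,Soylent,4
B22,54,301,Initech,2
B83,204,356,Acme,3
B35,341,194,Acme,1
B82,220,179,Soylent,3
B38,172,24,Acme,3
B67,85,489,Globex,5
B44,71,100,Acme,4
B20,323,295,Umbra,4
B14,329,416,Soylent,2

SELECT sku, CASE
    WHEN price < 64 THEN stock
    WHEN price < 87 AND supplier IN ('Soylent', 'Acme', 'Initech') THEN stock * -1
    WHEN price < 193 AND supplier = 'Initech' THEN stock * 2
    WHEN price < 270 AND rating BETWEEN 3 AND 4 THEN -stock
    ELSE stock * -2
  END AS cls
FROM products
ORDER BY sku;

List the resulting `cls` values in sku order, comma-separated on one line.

sku=B14: ELSE → -832
sku=B20: ELSE → -590
sku=B22: price < 64 → 301
sku=B35: ELSE → -388
sku=B38: price < 270 AND rating BETWEEN 3 AND 4 → -24
sku=B44: price < 87 AND supplier IN ('Soylent', 'Acme', 'Initech') → -100
sku=B48: price < 64 → 496
sku=B62: ELSE → -762
sku=B67: ELSE → -978
sku=B76: ELSE → -916
sku=B82: price < 270 AND rating BETWEEN 3 AND 4 → -179
sku=B83: price < 270 AND rating BETWEEN 3 AND 4 → -356

-832, -590, 301, -388, -24, -100, 496, -762, -978, -916, -179, -356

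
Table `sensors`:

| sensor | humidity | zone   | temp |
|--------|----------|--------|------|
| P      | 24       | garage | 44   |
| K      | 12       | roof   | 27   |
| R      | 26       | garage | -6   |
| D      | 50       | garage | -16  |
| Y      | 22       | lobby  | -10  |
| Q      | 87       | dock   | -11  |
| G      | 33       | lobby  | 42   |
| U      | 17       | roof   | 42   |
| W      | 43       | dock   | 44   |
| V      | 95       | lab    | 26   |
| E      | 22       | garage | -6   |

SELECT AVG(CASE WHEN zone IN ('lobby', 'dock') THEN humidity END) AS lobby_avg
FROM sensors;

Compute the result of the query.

sensor=P: ✗
sensor=K: ✗
sensor=R: ✗
sensor=D: ✗
sensor=Y: ✓ → 22
sensor=Q: ✓ → 87
sensor=G: ✓ → 33
sensor=U: ✗
sensor=W: ✓ → 43
sensor=V: ✗
sensor=E: ✗
lobby_avg = (22 + 87 + 33 + 43) / 4 = 46.25

46.25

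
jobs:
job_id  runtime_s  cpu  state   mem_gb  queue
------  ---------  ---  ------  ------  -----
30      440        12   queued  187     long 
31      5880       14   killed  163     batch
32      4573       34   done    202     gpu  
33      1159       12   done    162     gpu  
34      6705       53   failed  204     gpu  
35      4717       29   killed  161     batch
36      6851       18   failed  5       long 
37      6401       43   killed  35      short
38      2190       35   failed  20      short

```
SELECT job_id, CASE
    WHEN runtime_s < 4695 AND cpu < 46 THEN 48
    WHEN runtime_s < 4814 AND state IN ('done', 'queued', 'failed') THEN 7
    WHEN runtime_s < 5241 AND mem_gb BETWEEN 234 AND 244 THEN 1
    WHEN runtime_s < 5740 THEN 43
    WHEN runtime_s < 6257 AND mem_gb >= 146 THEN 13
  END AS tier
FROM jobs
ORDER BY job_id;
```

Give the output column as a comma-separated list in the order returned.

job_id=30: runtime_s < 4695 AND cpu < 46 → 48
job_id=31: runtime_s < 6257 AND mem_gb >= 146 → 13
job_id=32: runtime_s < 4695 AND cpu < 46 → 48
job_id=33: runtime_s < 4695 AND cpu < 46 → 48
job_id=34: (no match → NULL) → NULL
job_id=35: runtime_s < 5740 → 43
job_id=36: (no match → NULL) → NULL
job_id=37: (no match → NULL) → NULL
job_id=38: runtime_s < 4695 AND cpu < 46 → 48

48, 13, 48, 48, NULL, 43, NULL, NULL, 48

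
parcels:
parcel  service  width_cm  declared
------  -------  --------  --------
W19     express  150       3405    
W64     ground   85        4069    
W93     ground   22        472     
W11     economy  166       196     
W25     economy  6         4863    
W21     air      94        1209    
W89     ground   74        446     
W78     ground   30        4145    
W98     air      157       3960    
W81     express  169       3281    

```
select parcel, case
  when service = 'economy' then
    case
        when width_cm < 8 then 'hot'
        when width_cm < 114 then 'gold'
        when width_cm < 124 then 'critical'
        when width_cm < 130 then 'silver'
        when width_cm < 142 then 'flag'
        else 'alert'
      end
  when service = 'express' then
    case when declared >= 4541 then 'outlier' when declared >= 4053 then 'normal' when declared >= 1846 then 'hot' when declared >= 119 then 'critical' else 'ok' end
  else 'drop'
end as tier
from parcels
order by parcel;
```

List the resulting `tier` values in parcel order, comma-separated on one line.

parcel=W11: service='economy' → inner[ELSE] → alert
parcel=W19: service='express' → inner[declared >= 1846] → hot
parcel=W21: service='air' → outer ELSE → drop
parcel=W25: service='economy' → inner[width_cm < 8] → hot
parcel=W64: service='ground' → outer ELSE → drop
parcel=W78: service='ground' → outer ELSE → drop
parcel=W81: service='express' → inner[declared >= 1846] → hot
parcel=W89: service='ground' → outer ELSE → drop
parcel=W93: service='ground' → outer ELSE → drop
parcel=W98: service='air' → outer ELSE → drop

alert, hot, drop, hot, drop, drop, hot, drop, drop, drop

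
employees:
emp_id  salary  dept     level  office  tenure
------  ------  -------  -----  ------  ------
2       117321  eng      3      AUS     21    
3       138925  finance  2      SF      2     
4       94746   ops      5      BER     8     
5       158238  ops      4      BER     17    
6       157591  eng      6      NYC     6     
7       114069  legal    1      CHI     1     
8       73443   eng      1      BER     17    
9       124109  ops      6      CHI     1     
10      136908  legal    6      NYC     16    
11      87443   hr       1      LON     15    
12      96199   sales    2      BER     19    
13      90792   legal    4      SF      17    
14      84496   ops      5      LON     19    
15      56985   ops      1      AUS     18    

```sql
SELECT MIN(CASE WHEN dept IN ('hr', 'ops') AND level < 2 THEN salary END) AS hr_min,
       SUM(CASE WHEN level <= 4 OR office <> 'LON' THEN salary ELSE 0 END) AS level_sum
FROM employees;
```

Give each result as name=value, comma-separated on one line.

[hr_min: dept IN ('hr', 'ops') AND level < 2]
emp_id=2: ✗
emp_id=3: ✗
emp_id=4: ✗
emp_id=5: ✗
emp_id=6: ✗
emp_id=7: ✗
emp_id=8: ✗
emp_id=9: ✗
emp_id=10: ✗
emp_id=11: ✓ → 87443
emp_id=12: ✗
emp_id=13: ✗
emp_id=14: ✗
emp_id=15: ✓ → 56985
hr_min = MIN(87443, 56985) = 56985
—
[level_sum: level <= 4 OR office <> 'LON']
emp_id=2: ✓ → 117321
emp_id=3: ✓ → 138925
emp_id=4: ✓ → 94746
emp_id=5: ✓ → 158238
emp_id=6: ✓ → 157591
emp_id=7: ✓ → 114069
emp_id=8: ✓ → 73443
emp_id=9: ✓ → 124109
emp_id=10: ✓ → 136908
emp_id=11: ✓ → 87443
emp_id=12: ✓ → 96199
emp_id=13: ✓ → 90792
emp_id=14: ✗
emp_id=15: ✓ → 56985
level_sum = 117321 + 138925 + 94746 + 158238 + 157591 + 114069 + 73443 + 124109 + 136908 + 87443 + 96199 + 90792 + 56985 = 1446769

hr_min=56985, level_sum=1446769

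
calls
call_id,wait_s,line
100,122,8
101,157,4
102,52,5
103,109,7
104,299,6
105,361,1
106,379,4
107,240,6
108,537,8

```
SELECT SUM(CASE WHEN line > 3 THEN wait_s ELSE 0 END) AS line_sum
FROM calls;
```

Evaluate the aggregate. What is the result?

call_id=100: ✓ → 122
call_id=101: ✓ → 157
call_id=102: ✓ → 52
call_id=103: ✓ → 109
call_id=104: ✓ → 299
call_id=105: ✗
call_id=106: ✓ → 379
call_id=107: ✓ → 240
call_id=108: ✓ → 537
line_sum = 122 + 157 + 52 + 109 + 299 + 379 + 240 + 537 = 1895

1895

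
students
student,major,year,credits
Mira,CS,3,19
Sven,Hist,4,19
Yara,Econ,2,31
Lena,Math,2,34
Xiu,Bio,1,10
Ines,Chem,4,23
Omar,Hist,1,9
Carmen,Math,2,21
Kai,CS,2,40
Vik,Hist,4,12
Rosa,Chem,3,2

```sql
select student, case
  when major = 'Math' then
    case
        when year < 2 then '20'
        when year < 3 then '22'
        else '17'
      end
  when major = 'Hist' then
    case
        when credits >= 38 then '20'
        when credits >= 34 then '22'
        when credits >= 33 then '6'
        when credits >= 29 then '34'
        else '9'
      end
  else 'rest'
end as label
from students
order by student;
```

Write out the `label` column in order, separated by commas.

student=Carmen: major='Math' → inner[year < 3] → 22
student=Ines: major='Chem' → outer ELSE → rest
student=Kai: major='CS' → outer ELSE → rest
student=Lena: major='Math' → inner[year < 3] → 22
student=Mira: major='CS' → outer ELSE → rest
student=Omar: major='Hist' → inner[ELSE] → 9
student=Rosa: major='Chem' → outer ELSE → rest
student=Sven: major='Hist' → inner[ELSE] → 9
student=Vik: major='Hist' → inner[ELSE] → 9
student=Xiu: major='Bio' → outer ELSE → rest
student=Yara: major='Econ' → outer ELSE → rest

22, rest, rest, 22, rest, 9, rest, 9, 9, rest, rest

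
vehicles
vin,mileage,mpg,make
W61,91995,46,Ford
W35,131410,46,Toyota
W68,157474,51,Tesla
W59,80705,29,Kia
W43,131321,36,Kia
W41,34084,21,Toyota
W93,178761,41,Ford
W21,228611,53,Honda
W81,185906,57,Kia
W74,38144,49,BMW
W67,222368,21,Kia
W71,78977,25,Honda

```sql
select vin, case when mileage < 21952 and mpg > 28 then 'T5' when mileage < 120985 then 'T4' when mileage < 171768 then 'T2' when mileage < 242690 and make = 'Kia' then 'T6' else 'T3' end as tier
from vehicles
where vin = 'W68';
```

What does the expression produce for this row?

T2

vin = W68: mileage=157474, mpg=51, make=Tesla.
mileage < 21952 and mpg > 28 → false
mileage < 120985 → false
mileage < 171768 → true → T2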